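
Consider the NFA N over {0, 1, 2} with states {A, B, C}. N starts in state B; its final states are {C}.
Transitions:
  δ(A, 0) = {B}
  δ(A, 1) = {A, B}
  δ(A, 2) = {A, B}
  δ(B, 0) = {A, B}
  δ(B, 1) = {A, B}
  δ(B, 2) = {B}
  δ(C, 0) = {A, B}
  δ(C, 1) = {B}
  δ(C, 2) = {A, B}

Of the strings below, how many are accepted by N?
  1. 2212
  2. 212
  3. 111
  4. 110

2212: rejected
212: rejected
111: rejected
110: rejected

0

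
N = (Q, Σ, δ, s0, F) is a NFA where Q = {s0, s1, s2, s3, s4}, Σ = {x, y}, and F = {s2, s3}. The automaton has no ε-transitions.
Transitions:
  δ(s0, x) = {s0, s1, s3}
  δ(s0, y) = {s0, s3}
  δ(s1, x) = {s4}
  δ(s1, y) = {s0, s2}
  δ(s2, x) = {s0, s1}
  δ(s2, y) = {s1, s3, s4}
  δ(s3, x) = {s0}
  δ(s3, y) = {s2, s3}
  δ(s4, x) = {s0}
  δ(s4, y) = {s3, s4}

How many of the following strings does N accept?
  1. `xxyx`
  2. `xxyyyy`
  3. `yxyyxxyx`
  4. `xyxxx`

4

`xxyx`: accepted
`xxyyyy`: accepted
`yxyyxxyx`: accepted
`xyxxx`: accepted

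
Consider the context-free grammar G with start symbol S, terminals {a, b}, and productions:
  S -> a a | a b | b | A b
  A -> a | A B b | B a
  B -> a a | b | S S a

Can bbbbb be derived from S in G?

no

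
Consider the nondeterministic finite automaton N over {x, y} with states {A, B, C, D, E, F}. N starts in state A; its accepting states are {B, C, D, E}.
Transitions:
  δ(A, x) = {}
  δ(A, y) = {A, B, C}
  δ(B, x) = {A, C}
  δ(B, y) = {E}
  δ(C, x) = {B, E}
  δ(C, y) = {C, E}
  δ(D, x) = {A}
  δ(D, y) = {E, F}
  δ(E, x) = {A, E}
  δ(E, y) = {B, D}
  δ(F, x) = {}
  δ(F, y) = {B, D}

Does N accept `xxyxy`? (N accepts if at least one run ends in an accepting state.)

rejected

Start: {A}
read x: {}
The reachable set is empty and stays empty for the remaining 4 symbols.
Reachable ∩ accepting = {} — empty.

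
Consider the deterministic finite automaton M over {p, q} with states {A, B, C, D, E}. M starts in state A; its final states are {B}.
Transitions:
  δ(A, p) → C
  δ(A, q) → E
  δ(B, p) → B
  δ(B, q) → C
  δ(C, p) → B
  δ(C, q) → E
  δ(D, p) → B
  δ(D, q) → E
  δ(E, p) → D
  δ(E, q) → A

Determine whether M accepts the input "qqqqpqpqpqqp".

A --q--> E
E --q--> A
A --q--> E
E --q--> A
A --p--> C
C --q--> E
E --p--> D
D --q--> E
E --p--> D
D --q--> E
E --q--> A
A --p--> C
End in state C, which is not an accepting state.

rejected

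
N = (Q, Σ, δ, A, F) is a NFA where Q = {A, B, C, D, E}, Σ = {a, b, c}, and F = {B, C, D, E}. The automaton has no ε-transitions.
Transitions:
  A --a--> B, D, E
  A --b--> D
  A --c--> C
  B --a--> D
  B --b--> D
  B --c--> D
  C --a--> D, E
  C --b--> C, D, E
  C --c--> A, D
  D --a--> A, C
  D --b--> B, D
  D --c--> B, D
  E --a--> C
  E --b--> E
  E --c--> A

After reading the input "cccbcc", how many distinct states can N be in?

3

Start: {A}
read c: {C}
read c: {A, D}
read c: {B, C, D}
read b: {B, C, D, E}
read c: {A, B, D}
read c: {B, C, D}
Final reachable set {B, C, D} has 3 states.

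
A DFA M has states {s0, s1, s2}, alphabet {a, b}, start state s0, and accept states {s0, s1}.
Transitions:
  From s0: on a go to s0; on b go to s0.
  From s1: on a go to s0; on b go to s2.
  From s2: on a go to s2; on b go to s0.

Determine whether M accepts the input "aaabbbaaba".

accepted

s0 --a--> s0
s0 --a--> s0
s0 --a--> s0
s0 --b--> s0
s0 --b--> s0
s0 --b--> s0
s0 --a--> s0
s0 --a--> s0
s0 --b--> s0
s0 --a--> s0
End in state s0, which is an accepting state.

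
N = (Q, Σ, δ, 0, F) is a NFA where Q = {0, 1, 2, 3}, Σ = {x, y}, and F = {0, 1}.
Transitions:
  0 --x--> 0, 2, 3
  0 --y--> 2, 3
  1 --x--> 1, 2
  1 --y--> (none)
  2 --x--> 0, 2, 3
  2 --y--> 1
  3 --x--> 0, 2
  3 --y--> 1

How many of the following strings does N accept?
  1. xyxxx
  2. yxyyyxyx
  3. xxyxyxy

xyxxx: accepted
yxyyyxyx: rejected
xxyxyxy: accepted

2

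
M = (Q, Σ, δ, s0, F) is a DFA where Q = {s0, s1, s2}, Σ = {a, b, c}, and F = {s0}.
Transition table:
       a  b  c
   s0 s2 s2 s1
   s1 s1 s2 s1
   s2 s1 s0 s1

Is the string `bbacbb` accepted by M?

accepted

s0 --b--> s2
s2 --b--> s0
s0 --a--> s2
s2 --c--> s1
s1 --b--> s2
s2 --b--> s0
End in state s0, which is an accepting state.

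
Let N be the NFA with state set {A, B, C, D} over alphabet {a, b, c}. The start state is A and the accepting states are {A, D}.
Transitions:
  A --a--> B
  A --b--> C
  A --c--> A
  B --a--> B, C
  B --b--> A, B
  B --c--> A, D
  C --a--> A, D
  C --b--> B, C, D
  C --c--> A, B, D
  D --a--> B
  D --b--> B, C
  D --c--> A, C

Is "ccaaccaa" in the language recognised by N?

rejected

Start: {A}
read c: {A}
read c: {A}
read a: {B}
read a: {B, C}
read c: {A, B, D}
read c: {A, C, D}
read a: {A, B, D}
read a: {B, C}
Reachable ∩ accepting = {} — empty.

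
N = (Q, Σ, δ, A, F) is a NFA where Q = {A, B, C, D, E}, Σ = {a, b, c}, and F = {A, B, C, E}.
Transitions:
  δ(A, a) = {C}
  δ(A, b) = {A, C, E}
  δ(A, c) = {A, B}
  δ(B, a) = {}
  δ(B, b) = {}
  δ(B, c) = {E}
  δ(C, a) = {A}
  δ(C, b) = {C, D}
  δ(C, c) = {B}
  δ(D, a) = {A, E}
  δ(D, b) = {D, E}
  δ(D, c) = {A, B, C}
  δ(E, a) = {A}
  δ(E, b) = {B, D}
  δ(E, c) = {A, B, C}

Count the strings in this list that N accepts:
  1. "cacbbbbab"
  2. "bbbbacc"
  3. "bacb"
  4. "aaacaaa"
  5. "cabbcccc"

"cacbbbbab": rejected
"bbbbacc": accepted
"bacb": accepted
"aaacaaa": rejected
"cabbcccc": accepted

3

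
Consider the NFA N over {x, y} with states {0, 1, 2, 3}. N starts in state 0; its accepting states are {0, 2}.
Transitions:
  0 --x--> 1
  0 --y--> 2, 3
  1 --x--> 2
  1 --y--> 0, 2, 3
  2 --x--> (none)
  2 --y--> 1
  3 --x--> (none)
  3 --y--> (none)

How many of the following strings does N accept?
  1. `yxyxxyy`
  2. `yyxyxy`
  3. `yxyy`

`yxyxxyy`: rejected
`yyxyxy`: rejected
`yxyy`: rejected

0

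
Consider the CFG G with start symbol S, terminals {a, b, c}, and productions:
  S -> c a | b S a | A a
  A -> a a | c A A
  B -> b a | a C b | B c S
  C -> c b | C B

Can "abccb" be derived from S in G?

no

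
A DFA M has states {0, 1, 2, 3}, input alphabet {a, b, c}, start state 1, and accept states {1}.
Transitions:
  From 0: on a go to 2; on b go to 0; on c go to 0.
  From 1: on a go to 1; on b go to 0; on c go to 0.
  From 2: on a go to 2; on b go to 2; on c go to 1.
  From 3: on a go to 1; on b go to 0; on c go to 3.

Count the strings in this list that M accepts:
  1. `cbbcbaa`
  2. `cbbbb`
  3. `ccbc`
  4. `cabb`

`cbbcbaa`: rejected
`cbbbb`: rejected
`ccbc`: rejected
`cabb`: rejected

0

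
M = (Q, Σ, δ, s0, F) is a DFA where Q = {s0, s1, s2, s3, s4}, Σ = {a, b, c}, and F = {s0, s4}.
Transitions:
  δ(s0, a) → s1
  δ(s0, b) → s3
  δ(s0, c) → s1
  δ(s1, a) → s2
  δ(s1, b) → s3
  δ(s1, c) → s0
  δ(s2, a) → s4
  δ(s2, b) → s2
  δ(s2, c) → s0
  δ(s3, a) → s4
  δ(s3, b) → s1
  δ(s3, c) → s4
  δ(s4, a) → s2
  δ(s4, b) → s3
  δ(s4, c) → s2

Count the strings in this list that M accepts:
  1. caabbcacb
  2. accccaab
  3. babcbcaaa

0

caabbcacb: rejected
accccaab: rejected
babcbcaaa: rejected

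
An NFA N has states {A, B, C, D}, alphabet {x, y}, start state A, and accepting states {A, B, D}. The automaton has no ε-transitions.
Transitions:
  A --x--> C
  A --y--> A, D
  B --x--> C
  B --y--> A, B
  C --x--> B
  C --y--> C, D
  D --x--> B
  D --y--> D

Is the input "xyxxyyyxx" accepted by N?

rejected

Start: {A}
read x: {C}
read y: {C, D}
read x: {B}
read x: {C}
read y: {C, D}
read y: {C, D}
read y: {C, D}
read x: {B}
read x: {C}
Reachable ∩ accepting = {} — empty.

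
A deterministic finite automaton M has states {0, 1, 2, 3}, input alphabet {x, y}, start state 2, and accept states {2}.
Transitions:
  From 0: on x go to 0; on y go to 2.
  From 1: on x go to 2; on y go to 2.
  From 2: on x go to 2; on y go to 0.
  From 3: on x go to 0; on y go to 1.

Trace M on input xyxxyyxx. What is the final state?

2 --x--> 2
2 --y--> 0
0 --x--> 0
0 --x--> 0
0 --y--> 2
2 --y--> 0
0 --x--> 0
0 --x--> 0

0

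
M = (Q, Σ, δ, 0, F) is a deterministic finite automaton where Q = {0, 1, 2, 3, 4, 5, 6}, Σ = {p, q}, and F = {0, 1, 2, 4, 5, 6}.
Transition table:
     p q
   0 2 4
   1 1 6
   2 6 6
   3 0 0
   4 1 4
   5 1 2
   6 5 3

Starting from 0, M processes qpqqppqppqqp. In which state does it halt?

0 --q--> 4
4 --p--> 1
1 --q--> 6
6 --q--> 3
3 --p--> 0
0 --p--> 2
2 --q--> 6
6 --p--> 5
5 --p--> 1
1 --q--> 6
6 --q--> 3
3 --p--> 0

0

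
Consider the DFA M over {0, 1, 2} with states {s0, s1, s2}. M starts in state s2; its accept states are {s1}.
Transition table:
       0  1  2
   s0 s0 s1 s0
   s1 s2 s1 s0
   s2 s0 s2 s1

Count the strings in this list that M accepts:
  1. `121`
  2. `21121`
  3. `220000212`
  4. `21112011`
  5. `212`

3

`121`: accepted
`21121`: accepted
`220000212`: rejected
`21112011`: accepted
`212`: rejected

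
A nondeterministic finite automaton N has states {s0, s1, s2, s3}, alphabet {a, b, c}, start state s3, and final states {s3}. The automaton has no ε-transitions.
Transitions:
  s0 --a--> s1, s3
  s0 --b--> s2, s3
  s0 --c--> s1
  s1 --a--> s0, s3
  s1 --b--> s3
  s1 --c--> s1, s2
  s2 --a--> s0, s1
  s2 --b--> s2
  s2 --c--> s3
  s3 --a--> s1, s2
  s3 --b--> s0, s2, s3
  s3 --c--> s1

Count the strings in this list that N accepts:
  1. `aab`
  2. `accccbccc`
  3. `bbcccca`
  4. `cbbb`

4

`aab`: accepted
`accccbccc`: accepted
`bbcccca`: accepted
`cbbb`: accepted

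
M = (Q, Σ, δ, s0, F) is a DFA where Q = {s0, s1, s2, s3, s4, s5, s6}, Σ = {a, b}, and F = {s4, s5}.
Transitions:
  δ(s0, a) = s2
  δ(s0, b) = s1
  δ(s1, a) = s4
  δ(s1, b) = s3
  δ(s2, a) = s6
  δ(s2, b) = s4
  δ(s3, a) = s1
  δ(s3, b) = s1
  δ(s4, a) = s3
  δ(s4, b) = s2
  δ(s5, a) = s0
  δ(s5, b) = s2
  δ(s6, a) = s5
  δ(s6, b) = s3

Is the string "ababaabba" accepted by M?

s0 --a--> s2
s2 --b--> s4
s4 --a--> s3
s3 --b--> s1
s1 --a--> s4
s4 --a--> s3
s3 --b--> s1
s1 --b--> s3
s3 --a--> s1
End in state s1, which is not an accepting state.

rejected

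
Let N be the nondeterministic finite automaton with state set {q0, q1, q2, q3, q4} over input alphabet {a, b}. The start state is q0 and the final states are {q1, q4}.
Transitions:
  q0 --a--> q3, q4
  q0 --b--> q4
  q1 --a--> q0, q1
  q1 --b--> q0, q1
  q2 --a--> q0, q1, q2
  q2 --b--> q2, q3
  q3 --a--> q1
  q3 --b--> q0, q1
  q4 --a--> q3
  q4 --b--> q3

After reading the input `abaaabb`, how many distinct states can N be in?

Start: {q0}
read a: {q3, q4}
read b: {q0, q1, q3}
read a: {q0, q1, q3, q4}
read a: {q0, q1, q3, q4}
read a: {q0, q1, q3, q4}
read b: {q0, q1, q3, q4}
read b: {q0, q1, q3, q4}
Final reachable set {q0, q1, q3, q4} has 4 states.

4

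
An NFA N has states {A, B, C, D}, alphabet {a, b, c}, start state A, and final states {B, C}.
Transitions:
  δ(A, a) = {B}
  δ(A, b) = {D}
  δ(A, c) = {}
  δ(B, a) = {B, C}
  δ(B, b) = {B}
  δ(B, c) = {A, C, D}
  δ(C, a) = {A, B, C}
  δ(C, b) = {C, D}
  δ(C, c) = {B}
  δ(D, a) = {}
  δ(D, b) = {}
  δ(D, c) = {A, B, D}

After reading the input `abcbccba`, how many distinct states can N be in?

Start: {A}
read a: {B}
read b: {B}
read c: {A, C, D}
read b: {C, D}
read c: {A, B, D}
read c: {A, B, C, D}
read b: {B, C, D}
read a: {A, B, C}
Final reachable set {A, B, C} has 3 states.

3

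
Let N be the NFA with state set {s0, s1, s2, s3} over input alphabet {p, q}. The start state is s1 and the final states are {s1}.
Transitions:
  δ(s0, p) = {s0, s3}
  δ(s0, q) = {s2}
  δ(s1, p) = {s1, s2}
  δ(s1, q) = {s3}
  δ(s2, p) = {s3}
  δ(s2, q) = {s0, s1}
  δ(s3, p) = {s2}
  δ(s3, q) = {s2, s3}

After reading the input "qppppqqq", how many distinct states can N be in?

Start: {s1}
read q: {s3}
read p: {s2}
read p: {s3}
read p: {s2}
read p: {s3}
read q: {s2, s3}
read q: {s0, s1, s2, s3}
read q: {s0, s1, s2, s3}
Final reachable set {s0, s1, s2, s3} has 4 states.

4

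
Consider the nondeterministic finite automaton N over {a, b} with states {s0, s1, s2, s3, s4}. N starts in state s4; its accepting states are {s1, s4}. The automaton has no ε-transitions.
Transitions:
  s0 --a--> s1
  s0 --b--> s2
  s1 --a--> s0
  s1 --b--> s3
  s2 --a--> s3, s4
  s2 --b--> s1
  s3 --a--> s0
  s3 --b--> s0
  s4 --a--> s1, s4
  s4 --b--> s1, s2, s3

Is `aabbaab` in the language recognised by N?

Start: {s4}
read a: {s1, s4}
read a: {s0, s1, s4}
read b: {s1, s2, s3}
read b: {s0, s1, s3}
read a: {s0, s1}
read a: {s0, s1}
read b: {s2, s3}
Reachable ∩ accepting = {} — empty.

rejected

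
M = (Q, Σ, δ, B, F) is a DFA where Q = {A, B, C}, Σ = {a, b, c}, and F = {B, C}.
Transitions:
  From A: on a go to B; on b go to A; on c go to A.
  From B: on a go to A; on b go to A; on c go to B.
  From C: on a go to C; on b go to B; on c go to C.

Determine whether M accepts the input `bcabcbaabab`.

rejected

B --b--> A
A --c--> A
A --a--> B
B --b--> A
A --c--> A
A --b--> A
A --a--> B
B --a--> A
A --b--> A
A --a--> B
B --b--> A
End in state A, which is not an accepting state.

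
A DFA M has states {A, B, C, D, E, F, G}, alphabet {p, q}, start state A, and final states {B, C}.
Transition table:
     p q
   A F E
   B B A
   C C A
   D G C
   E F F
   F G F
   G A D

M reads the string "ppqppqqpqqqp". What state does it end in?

F

A --p--> F
F --p--> G
G --q--> D
D --p--> G
G --p--> A
A --q--> E
E --q--> F
F --p--> G
G --q--> D
D --q--> C
C --q--> A
A --p--> F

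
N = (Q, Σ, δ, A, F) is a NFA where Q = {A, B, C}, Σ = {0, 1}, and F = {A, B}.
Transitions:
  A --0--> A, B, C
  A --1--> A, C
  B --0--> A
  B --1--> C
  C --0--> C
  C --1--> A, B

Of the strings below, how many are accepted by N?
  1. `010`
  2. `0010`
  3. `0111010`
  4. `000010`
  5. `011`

`010`: accepted
`0010`: accepted
`0111010`: accepted
`000010`: accepted
`011`: accepted

5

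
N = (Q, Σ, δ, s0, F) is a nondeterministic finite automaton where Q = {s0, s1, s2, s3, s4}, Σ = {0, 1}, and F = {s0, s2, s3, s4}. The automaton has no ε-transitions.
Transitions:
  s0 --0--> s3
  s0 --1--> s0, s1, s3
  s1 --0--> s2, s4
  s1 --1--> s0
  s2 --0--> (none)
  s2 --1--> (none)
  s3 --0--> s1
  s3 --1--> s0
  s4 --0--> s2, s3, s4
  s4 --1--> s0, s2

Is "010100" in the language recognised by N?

rejected

Start: {s0}
read 0: {s3}
read 1: {s0}
read 0: {s3}
read 1: {s0}
read 0: {s3}
read 0: {s1}
Reachable ∩ accepting = {} — empty.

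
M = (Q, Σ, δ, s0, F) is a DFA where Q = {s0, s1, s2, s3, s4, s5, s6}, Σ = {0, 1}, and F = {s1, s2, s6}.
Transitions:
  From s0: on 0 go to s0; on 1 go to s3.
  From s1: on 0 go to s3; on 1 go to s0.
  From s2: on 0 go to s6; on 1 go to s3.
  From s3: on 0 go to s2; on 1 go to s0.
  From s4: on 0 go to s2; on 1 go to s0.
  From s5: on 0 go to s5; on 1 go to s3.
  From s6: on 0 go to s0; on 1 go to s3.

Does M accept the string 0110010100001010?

accepted

s0 --0--> s0
s0 --1--> s3
s3 --1--> s0
s0 --0--> s0
s0 --0--> s0
s0 --1--> s3
s3 --0--> s2
s2 --1--> s3
s3 --0--> s2
s2 --0--> s6
s6 --0--> s0
s0 --0--> s0
s0 --1--> s3
s3 --0--> s2
s2 --1--> s3
s3 --0--> s2
End in state s2, which is an accepting state.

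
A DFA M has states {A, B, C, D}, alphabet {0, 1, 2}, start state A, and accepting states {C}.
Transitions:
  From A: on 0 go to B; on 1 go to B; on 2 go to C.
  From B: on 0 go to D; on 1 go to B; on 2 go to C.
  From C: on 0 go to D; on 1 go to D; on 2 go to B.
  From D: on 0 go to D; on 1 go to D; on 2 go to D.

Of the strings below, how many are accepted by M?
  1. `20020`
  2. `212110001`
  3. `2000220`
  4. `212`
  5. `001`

`20020`: rejected
`212110001`: rejected
`2000220`: rejected
`212`: rejected
`001`: rejected

0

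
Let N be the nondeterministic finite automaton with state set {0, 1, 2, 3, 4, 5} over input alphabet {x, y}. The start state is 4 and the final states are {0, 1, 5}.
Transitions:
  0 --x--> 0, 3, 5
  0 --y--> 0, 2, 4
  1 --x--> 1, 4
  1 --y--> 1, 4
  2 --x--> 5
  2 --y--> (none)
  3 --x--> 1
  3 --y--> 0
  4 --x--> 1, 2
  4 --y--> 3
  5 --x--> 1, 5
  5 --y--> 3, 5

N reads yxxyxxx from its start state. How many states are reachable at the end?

4

Start: {4}
read y: {3}
read x: {1}
read x: {1, 4}
read y: {1, 3, 4}
read x: {1, 2, 4}
read x: {1, 2, 4, 5}
read x: {1, 2, 4, 5}
Final reachable set {1, 2, 4, 5} has 4 states.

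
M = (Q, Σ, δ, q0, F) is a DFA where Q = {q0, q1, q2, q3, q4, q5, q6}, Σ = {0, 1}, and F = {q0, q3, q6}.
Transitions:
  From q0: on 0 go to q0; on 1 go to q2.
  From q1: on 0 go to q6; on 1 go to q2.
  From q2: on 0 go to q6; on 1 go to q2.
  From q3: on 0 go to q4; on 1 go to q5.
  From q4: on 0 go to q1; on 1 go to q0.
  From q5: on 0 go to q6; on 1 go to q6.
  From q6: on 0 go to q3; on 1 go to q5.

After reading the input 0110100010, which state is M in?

q0 --0--> q0
q0 --1--> q2
q2 --1--> q2
q2 --0--> q6
q6 --1--> q5
q5 --0--> q6
q6 --0--> q3
q3 --0--> q4
q4 --1--> q0
q0 --0--> q0

q0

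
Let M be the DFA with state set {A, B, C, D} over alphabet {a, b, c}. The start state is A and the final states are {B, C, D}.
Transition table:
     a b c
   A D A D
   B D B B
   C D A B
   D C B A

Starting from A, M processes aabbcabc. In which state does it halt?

D

A --a--> D
D --a--> C
C --b--> A
A --b--> A
A --c--> D
D --a--> C
C --b--> A
A --c--> D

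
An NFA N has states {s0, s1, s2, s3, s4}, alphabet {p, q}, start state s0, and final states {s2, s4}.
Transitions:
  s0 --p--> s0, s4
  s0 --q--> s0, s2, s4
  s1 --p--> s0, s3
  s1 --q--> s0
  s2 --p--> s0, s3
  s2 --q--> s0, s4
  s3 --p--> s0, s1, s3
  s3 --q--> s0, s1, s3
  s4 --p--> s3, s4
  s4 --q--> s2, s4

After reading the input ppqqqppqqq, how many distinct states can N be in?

Start: {s0}
read p: {s0, s4}
read p: {s0, s3, s4}
read q: {s0, s1, s2, s3, s4}
read q: {s0, s1, s2, s3, s4}
read q: {s0, s1, s2, s3, s4}
read p: {s0, s1, s3, s4}
read p: {s0, s1, s3, s4}
read q: {s0, s1, s2, s3, s4}
read q: {s0, s1, s2, s3, s4}
read q: {s0, s1, s2, s3, s4}
Final reachable set {s0, s1, s2, s3, s4} has 5 states.

5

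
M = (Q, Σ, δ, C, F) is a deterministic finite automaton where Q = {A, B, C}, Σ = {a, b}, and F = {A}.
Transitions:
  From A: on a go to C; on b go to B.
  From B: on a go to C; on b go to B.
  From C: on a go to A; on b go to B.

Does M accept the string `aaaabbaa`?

C --a--> A
A --a--> C
C --a--> A
A --a--> C
C --b--> B
B --b--> B
B --a--> C
C --a--> A
End in state A, which is an accepting state.

accepted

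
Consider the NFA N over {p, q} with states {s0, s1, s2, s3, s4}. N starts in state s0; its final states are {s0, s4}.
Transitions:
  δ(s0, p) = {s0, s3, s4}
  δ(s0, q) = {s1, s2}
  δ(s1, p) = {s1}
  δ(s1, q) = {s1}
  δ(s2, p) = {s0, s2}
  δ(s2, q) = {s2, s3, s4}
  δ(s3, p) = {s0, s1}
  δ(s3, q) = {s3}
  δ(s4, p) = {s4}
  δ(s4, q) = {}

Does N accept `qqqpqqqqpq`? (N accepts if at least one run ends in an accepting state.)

accepted

Start: {s0}
read q: {s1, s2}
read q: {s1, s2, s3, s4}
read q: {s1, s2, s3, s4}
read p: {s0, s1, s2, s4}
read q: {s1, s2, s3, s4}
read q: {s1, s2, s3, s4}
read q: {s1, s2, s3, s4}
read q: {s1, s2, s3, s4}
read p: {s0, s1, s2, s4}
read q: {s1, s2, s3, s4}
Reachable ∩ accepting = {s4} — nonempty.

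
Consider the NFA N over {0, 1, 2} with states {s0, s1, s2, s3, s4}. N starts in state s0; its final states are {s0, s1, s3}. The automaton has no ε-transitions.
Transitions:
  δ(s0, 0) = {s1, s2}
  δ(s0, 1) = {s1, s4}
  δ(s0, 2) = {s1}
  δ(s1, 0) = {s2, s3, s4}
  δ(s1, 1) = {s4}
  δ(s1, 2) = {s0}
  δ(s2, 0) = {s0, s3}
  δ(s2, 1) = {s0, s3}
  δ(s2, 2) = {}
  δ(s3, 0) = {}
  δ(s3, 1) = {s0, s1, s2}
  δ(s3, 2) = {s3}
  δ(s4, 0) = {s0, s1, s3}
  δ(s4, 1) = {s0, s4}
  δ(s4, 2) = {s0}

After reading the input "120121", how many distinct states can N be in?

4

Start: {s0}
read 1: {s1, s4}
read 2: {s0}
read 0: {s1, s2}
read 1: {s0, s3, s4}
read 2: {s0, s1, s3}
read 1: {s0, s1, s2, s4}
Final reachable set {s0, s1, s2, s4} has 4 states.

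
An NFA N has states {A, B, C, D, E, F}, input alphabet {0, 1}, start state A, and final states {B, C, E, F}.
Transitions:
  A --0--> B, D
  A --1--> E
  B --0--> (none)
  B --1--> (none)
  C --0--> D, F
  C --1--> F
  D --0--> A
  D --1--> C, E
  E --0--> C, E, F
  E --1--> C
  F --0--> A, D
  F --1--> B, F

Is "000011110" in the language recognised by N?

rejected

Start: {A}
read 0: {B, D}
read 0: {A}
read 0: {B, D}
read 0: {A}
read 1: {E}
read 1: {C}
read 1: {F}
read 1: {B, F}
read 0: {A, D}
Reachable ∩ accepting = {} — empty.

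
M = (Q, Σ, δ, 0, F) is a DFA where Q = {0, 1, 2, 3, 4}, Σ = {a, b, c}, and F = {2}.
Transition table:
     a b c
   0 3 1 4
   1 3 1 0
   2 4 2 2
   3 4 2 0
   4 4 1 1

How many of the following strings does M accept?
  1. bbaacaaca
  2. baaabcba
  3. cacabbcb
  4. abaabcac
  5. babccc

2

bbaacaaca: rejected
baaabcba: rejected
cacabbcb: accepted
abaabcac: rejected
babccc: accepted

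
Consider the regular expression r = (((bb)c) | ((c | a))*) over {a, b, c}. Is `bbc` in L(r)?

yes

The left alternative ((bb)c) matches bbc.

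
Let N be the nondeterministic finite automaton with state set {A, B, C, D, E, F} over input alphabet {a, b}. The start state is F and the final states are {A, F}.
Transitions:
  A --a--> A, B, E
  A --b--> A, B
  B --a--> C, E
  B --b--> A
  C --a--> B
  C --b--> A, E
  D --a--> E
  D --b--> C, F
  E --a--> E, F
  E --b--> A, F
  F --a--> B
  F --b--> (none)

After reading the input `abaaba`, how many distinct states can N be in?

5

Start: {F}
read a: {B}
read b: {A}
read a: {A, B, E}
read a: {A, B, C, E, F}
read b: {A, B, E, F}
read a: {A, B, C, E, F}
Final reachable set {A, B, C, E, F} has 5 states.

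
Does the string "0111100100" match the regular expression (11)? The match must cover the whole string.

No split of 0111100100 into u·v has 1 matching u and 1 matching v.

no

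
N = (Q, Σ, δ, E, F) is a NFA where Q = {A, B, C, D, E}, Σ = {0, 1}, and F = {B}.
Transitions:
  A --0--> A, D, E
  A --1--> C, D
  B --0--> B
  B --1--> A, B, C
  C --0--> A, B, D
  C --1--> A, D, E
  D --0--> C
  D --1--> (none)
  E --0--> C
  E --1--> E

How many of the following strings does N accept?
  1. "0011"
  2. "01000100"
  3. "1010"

2

"0011": accepted
"01000100": accepted
"1010": rejected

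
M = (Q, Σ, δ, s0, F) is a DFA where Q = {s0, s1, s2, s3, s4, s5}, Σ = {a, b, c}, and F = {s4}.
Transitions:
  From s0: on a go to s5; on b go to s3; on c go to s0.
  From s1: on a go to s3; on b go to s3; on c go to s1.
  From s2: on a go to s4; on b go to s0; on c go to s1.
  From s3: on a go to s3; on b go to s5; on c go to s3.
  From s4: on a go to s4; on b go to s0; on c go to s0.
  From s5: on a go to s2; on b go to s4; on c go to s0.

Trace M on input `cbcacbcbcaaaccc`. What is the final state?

s0 --c--> s0
s0 --b--> s3
s3 --c--> s3
s3 --a--> s3
s3 --c--> s3
s3 --b--> s5
s5 --c--> s0
s0 --b--> s3
s3 --c--> s3
s3 --a--> s3
s3 --a--> s3
s3 --a--> s3
s3 --c--> s3
s3 --c--> s3
s3 --c--> s3

s3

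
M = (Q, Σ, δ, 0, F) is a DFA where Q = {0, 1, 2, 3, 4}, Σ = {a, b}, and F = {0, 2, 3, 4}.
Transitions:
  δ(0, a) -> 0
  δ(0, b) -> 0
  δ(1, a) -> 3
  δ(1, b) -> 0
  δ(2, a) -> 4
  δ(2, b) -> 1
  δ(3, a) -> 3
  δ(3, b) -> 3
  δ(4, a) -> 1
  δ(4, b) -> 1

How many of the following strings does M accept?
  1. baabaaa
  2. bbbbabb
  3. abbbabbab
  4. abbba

4

baabaaa: accepted
bbbbabb: accepted
abbbabbab: accepted
abbba: accepted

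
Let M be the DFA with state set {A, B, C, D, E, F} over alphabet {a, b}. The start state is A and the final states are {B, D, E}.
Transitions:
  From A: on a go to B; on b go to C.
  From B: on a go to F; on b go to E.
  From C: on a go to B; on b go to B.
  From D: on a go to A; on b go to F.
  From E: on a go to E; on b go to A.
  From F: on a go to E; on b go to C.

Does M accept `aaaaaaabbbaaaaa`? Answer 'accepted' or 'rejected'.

A --a--> B
B --a--> F
F --a--> E
E --a--> E
E --a--> E
E --a--> E
E --a--> E
E --b--> A
A --b--> C
C --b--> B
B --a--> F
F --a--> E
E --a--> E
E --a--> E
E --a--> E
End in state E, which is an accepting state.

accepted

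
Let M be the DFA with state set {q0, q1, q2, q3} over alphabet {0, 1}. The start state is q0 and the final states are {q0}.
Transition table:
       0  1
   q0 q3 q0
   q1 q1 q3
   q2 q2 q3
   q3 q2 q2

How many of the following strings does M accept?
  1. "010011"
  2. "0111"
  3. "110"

0

"010011": rejected
"0111": rejected
"110": rejected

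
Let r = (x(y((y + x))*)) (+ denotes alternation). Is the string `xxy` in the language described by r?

No split of xxy into u·v has x matching u and (y((y+x))*) matching v.

no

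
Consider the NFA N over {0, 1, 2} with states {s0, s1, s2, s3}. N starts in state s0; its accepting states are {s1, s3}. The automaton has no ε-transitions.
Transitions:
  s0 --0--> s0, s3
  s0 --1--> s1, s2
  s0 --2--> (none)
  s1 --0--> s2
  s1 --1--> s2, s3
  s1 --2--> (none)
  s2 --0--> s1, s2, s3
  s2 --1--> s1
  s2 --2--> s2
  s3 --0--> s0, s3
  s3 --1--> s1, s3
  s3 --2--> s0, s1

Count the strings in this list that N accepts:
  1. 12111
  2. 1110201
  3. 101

12111: accepted
1110201: accepted
101: accepted

3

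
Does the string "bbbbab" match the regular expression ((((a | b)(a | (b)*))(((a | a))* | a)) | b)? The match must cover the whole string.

no

Neither (((a|b)(a|(b)*))(((a|a))*|a)) nor b matches bbbbab.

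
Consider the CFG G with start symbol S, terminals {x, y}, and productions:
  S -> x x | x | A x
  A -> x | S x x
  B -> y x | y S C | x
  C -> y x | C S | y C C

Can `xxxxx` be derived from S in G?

yes

S ⇒ Ax ⇒ Sxxx ⇒ xxxxx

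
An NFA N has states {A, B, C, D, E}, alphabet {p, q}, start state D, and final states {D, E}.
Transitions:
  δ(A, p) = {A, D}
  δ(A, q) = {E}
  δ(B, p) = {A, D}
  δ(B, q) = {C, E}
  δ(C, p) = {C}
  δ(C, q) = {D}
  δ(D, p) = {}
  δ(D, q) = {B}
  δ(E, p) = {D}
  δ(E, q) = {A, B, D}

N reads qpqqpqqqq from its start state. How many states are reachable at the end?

Start: {D}
read q: {B}
read p: {A, D}
read q: {B, E}
read q: {A, B, C, D, E}
read p: {A, C, D}
read q: {B, D, E}
read q: {A, B, C, D, E}
read q: {A, B, C, D, E}
read q: {A, B, C, D, E}
Final reachable set {A, B, C, D, E} has 5 states.

5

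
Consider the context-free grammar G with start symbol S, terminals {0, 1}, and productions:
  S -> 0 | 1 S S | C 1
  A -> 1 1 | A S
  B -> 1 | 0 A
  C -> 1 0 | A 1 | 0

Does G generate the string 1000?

no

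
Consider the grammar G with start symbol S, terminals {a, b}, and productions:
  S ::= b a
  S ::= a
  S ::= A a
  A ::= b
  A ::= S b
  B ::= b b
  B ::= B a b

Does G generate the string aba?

S ⇒ Aa ⇒ Sba ⇒ aba

yes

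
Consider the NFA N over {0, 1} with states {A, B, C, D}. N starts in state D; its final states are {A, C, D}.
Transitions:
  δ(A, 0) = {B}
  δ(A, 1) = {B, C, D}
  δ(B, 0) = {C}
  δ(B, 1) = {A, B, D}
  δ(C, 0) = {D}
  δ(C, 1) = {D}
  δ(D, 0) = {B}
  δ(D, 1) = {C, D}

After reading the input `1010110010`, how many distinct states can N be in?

Start: {D}
read 1: {C, D}
read 0: {B, D}
read 1: {A, B, C, D}
read 0: {B, C, D}
read 1: {A, B, C, D}
read 1: {A, B, C, D}
read 0: {B, C, D}
read 0: {B, C, D}
read 1: {A, B, C, D}
read 0: {B, C, D}
Final reachable set {B, C, D} has 3 states.

3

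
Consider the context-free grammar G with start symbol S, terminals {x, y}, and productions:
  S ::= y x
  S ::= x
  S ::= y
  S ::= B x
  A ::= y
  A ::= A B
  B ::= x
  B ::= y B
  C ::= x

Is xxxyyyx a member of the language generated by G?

no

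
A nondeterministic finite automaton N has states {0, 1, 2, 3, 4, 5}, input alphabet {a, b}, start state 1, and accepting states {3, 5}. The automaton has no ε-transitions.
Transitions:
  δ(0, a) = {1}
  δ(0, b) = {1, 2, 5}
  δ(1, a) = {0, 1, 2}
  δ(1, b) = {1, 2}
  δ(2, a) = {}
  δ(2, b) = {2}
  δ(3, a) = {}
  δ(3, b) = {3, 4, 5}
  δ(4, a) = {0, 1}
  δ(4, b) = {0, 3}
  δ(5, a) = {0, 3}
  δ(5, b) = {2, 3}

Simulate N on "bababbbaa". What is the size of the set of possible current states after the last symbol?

3

Start: {1}
read b: {1, 2}
read a: {0, 1, 2}
read b: {1, 2, 5}
read a: {0, 1, 2, 3}
read b: {1, 2, 3, 4, 5}
read b: {0, 1, 2, 3, 4, 5}
read b: {0, 1, 2, 3, 4, 5}
read a: {0, 1, 2, 3}
read a: {0, 1, 2}
Final reachable set {0, 1, 2} has 3 states.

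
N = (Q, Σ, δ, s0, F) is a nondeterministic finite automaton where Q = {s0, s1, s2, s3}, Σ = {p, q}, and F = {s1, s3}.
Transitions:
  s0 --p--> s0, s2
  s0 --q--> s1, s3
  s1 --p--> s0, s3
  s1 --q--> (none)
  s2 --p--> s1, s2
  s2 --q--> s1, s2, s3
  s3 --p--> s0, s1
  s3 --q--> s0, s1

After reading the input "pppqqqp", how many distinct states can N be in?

Start: {s0}
read p: {s0, s2}
read p: {s0, s1, s2}
read p: {s0, s1, s2, s3}
read q: {s0, s1, s2, s3}
read q: {s0, s1, s2, s3}
read q: {s0, s1, s2, s3}
read p: {s0, s1, s2, s3}
Final reachable set {s0, s1, s2, s3} has 4 states.

4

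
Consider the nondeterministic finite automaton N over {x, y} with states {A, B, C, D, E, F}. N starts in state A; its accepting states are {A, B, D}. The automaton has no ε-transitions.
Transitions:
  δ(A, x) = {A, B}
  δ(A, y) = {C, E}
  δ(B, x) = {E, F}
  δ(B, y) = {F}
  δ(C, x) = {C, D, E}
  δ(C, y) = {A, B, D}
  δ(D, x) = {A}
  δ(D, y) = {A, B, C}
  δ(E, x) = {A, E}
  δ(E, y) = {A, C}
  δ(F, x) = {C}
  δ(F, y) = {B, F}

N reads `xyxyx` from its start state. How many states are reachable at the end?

6

Start: {A}
read x: {A, B}
read y: {C, E, F}
read x: {A, C, D, E}
read y: {A, B, C, D, E}
read x: {A, B, C, D, E, F}
Final reachable set {A, B, C, D, E, F} has 6 states.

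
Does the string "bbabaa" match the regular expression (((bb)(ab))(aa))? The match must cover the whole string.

Split as bbab·aa: ((bb)(ab)) matches bbab and (aa) matches aa.

yes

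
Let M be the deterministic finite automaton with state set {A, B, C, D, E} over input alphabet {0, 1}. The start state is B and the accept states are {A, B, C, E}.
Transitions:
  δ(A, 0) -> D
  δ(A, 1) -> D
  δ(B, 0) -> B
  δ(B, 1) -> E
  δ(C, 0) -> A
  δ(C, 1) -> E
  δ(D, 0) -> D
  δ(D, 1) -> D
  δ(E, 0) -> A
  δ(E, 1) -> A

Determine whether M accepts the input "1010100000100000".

rejected

B --1--> E
E --0--> A
A --1--> D
D --0--> D
D --1--> D
D --0--> D
D --0--> D
D --0--> D
D --0--> D
D --0--> D
D --1--> D
D --0--> D
D --0--> D
D --0--> D
D --0--> D
D --0--> D
End in state D, which is not an accepting state.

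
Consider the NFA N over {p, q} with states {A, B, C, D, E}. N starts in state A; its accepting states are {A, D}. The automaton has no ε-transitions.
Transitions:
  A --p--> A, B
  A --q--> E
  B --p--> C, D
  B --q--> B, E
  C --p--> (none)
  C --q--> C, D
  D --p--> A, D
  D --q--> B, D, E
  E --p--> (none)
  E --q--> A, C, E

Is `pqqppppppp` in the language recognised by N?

accepted

Start: {A}
read p: {A, B}
read q: {B, E}
read q: {A, B, C, E}
read p: {A, B, C, D}
read p: {A, B, C, D}
read p: {A, B, C, D}
read p: {A, B, C, D}
read p: {A, B, C, D}
read p: {A, B, C, D}
read p: {A, B, C, D}
Reachable ∩ accepting = {A, D} — nonempty.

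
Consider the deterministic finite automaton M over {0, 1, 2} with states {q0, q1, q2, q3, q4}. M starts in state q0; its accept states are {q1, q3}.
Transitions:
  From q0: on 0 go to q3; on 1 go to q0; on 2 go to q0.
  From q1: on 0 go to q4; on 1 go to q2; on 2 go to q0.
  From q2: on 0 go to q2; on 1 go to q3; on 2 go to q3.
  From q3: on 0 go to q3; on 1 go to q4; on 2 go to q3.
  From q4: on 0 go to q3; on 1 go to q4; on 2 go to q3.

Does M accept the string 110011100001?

rejected

q0 --1--> q0
q0 --1--> q0
q0 --0--> q3
q3 --0--> q3
q3 --1--> q4
q4 --1--> q4
q4 --1--> q4
q4 --0--> q3
q3 --0--> q3
q3 --0--> q3
q3 --0--> q3
q3 --1--> q4
End in state q4, which is not an accepting state.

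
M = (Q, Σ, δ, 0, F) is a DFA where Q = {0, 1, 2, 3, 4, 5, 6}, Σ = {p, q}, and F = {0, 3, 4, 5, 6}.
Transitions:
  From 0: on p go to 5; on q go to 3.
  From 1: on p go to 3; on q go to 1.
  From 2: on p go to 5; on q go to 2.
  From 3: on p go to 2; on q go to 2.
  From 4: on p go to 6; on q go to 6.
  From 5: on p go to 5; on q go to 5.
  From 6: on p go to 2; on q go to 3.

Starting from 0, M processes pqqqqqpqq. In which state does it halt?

5

0 --p--> 5
5 --q--> 5
5 --q--> 5
5 --q--> 5
5 --q--> 5
5 --q--> 5
5 --p--> 5
5 --q--> 5
5 --q--> 5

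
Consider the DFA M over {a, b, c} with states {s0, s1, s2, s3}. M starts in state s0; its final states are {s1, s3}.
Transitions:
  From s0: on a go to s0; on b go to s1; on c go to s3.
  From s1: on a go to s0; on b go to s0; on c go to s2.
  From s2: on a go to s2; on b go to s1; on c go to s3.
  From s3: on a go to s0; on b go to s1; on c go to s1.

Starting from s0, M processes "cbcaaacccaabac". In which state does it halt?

s3

s0 --c--> s3
s3 --b--> s1
s1 --c--> s2
s2 --a--> s2
s2 --a--> s2
s2 --a--> s2
s2 --c--> s3
s3 --c--> s1
s1 --c--> s2
s2 --a--> s2
s2 --a--> s2
s2 --b--> s1
s1 --a--> s0
s0 --c--> s3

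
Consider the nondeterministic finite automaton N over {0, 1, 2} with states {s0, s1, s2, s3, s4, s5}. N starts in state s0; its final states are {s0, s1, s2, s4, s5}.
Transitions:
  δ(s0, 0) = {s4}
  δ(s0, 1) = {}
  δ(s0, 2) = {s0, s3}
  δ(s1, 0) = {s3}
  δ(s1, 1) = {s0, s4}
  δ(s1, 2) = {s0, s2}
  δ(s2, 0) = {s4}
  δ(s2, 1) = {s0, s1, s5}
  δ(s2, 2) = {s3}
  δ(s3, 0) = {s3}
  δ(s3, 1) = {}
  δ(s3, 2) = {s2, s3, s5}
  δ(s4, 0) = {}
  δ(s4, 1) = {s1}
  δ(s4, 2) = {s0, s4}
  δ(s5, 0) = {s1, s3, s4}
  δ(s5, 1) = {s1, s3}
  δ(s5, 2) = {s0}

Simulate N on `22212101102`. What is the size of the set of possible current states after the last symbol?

Start: {s0}
read 2: {s0, s3}
read 2: {s0, s2, s3, s5}
read 2: {s0, s2, s3, s5}
read 1: {s0, s1, s3, s5}
read 2: {s0, s2, s3, s5}
read 1: {s0, s1, s3, s5}
read 0: {s1, s3, s4}
read 1: {s0, s1, s4}
read 1: {s0, s1, s4}
read 0: {s3, s4}
read 2: {s0, s2, s3, s4, s5}
Final reachable set {s0, s2, s3, s4, s5} has 5 states.

5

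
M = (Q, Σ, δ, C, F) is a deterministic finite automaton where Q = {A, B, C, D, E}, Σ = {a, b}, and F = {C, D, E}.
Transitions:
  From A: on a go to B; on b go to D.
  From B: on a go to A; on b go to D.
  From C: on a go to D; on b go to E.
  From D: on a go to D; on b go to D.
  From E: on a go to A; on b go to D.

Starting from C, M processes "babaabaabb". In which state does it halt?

C --b--> E
E --a--> A
A --b--> D
D --a--> D
D --a--> D
D --b--> D
D --a--> D
D --a--> D
D --b--> D
D --b--> D

D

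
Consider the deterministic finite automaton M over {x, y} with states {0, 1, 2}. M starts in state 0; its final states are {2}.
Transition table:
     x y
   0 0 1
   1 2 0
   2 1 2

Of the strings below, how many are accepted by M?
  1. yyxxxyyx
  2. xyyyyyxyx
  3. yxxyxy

yyxxxyyx: rejected
xyyyyyxyx: rejected
yxxyxy: rejected

0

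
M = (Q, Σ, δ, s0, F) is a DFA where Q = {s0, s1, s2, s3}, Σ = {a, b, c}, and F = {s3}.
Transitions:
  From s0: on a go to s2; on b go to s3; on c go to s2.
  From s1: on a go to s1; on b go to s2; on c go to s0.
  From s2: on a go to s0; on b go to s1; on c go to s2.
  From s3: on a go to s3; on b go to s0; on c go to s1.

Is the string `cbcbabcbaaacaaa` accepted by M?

s0 --c--> s2
s2 --b--> s1
s1 --c--> s0
s0 --b--> s3
s3 --a--> s3
s3 --b--> s0
s0 --c--> s2
s2 --b--> s1
s1 --a--> s1
s1 --a--> s1
s1 --a--> s1
s1 --c--> s0
s0 --a--> s2
s2 --a--> s0
s0 --a--> s2
End in state s2, which is not an accepting state.

rejected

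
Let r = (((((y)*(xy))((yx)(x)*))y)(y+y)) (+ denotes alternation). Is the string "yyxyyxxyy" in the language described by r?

yes

Split as yyxyyxxy·y: ((((y)*(xy))((yx)(x)*))y) matches yyxyyxxy and (y+y) matches y.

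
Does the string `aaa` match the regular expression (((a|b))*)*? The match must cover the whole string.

Split into 3 pieces a · a · a; each matches ((a|b))*.

yes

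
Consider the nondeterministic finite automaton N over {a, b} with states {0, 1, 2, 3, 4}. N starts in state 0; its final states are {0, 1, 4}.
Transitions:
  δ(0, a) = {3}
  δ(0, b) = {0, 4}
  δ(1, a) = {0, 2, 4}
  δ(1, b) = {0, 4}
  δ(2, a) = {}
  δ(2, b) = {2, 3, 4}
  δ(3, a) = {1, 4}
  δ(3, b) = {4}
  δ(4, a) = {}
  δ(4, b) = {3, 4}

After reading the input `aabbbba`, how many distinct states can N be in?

3

Start: {0}
read a: {3}
read a: {1, 4}
read b: {0, 3, 4}
read b: {0, 3, 4}
read b: {0, 3, 4}
read b: {0, 3, 4}
read a: {1, 3, 4}
Final reachable set {1, 3, 4} has 3 states.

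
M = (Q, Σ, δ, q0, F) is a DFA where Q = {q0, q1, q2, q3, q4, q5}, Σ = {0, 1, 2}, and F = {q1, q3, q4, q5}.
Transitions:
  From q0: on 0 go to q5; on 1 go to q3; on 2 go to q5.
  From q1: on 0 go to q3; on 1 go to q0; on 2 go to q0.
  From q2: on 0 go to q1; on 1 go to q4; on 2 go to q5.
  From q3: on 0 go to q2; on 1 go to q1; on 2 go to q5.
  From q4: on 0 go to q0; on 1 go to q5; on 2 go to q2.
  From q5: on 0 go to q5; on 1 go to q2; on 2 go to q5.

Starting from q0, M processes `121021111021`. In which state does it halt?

q2

q0 --1--> q3
q3 --2--> q5
q5 --1--> q2
q2 --0--> q1
q1 --2--> q0
q0 --1--> q3
q3 --1--> q1
q1 --1--> q0
q0 --1--> q3
q3 --0--> q2
q2 --2--> q5
q5 --1--> q2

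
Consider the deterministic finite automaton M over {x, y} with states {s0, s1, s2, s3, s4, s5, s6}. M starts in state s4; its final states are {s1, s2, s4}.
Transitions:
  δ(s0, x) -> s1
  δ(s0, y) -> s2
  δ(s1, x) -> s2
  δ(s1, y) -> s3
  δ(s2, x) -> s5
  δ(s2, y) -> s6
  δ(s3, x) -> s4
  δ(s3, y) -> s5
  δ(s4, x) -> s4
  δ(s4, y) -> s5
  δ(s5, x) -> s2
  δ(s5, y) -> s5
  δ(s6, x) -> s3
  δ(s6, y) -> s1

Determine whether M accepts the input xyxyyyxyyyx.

accepted

s4 --x--> s4
s4 --y--> s5
s5 --x--> s2
s2 --y--> s6
s6 --y--> s1
s1 --y--> s3
s3 --x--> s4
s4 --y--> s5
s5 --y--> s5
s5 --y--> s5
s5 --x--> s2
End in state s2, which is an accepting state.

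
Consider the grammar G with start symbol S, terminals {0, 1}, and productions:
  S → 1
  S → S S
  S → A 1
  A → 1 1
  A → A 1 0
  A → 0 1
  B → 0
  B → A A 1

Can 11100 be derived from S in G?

no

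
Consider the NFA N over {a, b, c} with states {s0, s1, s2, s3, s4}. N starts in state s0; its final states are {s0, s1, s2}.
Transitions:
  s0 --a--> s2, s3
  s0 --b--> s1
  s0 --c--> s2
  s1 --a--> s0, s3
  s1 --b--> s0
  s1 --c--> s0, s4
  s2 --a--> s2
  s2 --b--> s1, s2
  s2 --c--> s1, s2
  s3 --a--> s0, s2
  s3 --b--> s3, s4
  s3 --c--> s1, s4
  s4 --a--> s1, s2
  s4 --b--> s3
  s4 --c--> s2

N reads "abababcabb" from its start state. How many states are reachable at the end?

Start: {s0}
read a: {s2, s3}
read b: {s1, s2, s3, s4}
read a: {s0, s1, s2, s3}
read b: {s0, s1, s2, s3, s4}
read a: {s0, s1, s2, s3}
read b: {s0, s1, s2, s3, s4}
read c: {s0, s1, s2, s4}
read a: {s0, s1, s2, s3}
read b: {s0, s1, s2, s3, s4}
read b: {s0, s1, s2, s3, s4}
Final reachable set {s0, s1, s2, s3, s4} has 5 states.

5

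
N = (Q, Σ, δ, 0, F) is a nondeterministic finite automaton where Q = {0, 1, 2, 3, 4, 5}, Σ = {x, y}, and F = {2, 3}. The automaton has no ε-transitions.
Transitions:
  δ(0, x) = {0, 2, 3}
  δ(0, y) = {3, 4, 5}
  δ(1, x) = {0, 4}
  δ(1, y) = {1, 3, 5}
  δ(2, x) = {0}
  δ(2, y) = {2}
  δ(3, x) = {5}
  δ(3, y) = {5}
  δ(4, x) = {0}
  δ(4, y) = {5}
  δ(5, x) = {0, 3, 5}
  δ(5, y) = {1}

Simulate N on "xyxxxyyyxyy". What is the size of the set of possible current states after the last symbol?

3

Start: {0}
read x: {0, 2, 3}
read y: {2, 3, 4, 5}
read x: {0, 3, 5}
read x: {0, 2, 3, 5}
read x: {0, 2, 3, 5}
read y: {1, 2, 3, 4, 5}
read y: {1, 2, 3, 5}
read y: {1, 2, 3, 5}
read x: {0, 3, 4, 5}
read y: {1, 3, 4, 5}
read y: {1, 3, 5}
Final reachable set {1, 3, 5} has 3 states.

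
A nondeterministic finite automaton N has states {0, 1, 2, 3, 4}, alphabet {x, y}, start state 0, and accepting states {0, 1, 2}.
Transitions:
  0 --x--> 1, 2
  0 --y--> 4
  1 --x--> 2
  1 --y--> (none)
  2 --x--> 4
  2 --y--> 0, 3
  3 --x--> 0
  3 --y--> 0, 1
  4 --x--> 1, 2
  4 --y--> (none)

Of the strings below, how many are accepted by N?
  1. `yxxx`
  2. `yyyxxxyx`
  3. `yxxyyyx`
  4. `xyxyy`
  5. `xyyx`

4

`yxxx`: accepted
`yyyxxxyx`: rejected
`yxxyyyx`: accepted
`xyxyy`: accepted
`xyyx`: accepted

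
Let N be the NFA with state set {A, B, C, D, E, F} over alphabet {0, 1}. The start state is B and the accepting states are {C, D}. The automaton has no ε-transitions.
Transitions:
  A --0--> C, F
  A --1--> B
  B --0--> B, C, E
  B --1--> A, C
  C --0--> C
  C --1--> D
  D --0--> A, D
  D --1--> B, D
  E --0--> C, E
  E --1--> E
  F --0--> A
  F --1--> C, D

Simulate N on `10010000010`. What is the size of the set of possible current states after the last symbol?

6

Start: {B}
read 1: {A, C}
read 0: {C, F}
read 0: {A, C}
read 1: {B, D}
read 0: {A, B, C, D, E}
read 0: {A, B, C, D, E, F}
read 0: {A, B, C, D, E, F}
read 0: {A, B, C, D, E, F}
read 0: {A, B, C, D, E, F}
read 1: {A, B, C, D, E}
read 0: {A, B, C, D, E, F}
Final reachable set {A, B, C, D, E, F} has 6 states.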